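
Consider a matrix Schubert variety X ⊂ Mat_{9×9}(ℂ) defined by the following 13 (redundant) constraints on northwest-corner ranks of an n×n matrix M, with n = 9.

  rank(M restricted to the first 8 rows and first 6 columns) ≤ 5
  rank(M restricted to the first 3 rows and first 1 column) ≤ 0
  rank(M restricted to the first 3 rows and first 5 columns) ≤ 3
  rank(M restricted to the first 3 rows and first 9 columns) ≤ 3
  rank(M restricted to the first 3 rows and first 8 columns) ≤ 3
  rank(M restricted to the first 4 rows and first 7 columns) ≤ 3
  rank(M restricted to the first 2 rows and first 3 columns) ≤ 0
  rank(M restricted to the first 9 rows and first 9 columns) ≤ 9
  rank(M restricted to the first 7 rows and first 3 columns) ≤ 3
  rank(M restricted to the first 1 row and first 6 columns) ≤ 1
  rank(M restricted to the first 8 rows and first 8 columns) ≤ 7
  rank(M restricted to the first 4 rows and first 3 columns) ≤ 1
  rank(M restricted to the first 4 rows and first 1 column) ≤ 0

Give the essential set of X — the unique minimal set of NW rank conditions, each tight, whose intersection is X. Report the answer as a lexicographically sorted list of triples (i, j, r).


Reconstructing r_w from the 13 given conditions:

  R[1]: 0 | 0 | 0 | 1 | 1 | 1 | 1 | 1 | 1
  R[2]: 0 | 0 | 0 | 1 | 2 | 2 | 2 | 2 | 2
  R[3]: 0 | 1 | 1 | 2 | 3 | 3 | 3 | 3 | 3
  R[4]: 0 | 1 | 1 | 2 | 3 | 3 | 3 | 4 | 4
  R[5]: 1 | 2 | 2 | 3 | 4 | 4 | 4 | 5 | 5
  R[6]: 1 | 2 | 3 | 4 | 5 | 5 | 5 | 6 | 6
  R[7]: 1 | 2 | 3 | 4 | 5 | 5 | 6 | 7 | 7
  R[8]: 1 | 2 | 3 | 4 | 5 | 5 | 6 | 7 | 8
  R[9]: 1 | 2 | 3 | 4 | 5 | 6 | 7 | 8 | 9

so w = (4, 5, 2, 8, 1, 3, 7, 9, 6).

Fulton essential set (5 of the 13 Rothe cells):

[(2, 3, 0), (4, 1, 0), (4, 3, 1), (4, 7, 3), (8, 6, 5)]


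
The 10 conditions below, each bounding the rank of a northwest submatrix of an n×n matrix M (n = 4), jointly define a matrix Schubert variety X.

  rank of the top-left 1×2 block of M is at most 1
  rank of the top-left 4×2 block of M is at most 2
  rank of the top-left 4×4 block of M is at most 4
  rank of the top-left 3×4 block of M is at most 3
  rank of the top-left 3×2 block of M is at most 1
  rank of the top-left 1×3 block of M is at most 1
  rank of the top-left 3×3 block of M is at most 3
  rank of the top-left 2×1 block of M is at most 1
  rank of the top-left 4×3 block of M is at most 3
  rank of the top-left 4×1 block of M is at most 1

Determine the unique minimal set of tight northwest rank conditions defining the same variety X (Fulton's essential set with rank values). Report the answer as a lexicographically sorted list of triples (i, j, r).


Propagating the 10 rank bounds to every northwest block:

  1 | 1 | 1 | 1
  1 | 1 | 2 | 2
  1 | 1 | 2 | 3
  1 | 2 | 3 | 4

giving w = (1, 3, 4, 2) via Δ²R.

1 SE-corner of the 2-cell Rothe diagram gives Ess(w):

[(3, 2, 1)]


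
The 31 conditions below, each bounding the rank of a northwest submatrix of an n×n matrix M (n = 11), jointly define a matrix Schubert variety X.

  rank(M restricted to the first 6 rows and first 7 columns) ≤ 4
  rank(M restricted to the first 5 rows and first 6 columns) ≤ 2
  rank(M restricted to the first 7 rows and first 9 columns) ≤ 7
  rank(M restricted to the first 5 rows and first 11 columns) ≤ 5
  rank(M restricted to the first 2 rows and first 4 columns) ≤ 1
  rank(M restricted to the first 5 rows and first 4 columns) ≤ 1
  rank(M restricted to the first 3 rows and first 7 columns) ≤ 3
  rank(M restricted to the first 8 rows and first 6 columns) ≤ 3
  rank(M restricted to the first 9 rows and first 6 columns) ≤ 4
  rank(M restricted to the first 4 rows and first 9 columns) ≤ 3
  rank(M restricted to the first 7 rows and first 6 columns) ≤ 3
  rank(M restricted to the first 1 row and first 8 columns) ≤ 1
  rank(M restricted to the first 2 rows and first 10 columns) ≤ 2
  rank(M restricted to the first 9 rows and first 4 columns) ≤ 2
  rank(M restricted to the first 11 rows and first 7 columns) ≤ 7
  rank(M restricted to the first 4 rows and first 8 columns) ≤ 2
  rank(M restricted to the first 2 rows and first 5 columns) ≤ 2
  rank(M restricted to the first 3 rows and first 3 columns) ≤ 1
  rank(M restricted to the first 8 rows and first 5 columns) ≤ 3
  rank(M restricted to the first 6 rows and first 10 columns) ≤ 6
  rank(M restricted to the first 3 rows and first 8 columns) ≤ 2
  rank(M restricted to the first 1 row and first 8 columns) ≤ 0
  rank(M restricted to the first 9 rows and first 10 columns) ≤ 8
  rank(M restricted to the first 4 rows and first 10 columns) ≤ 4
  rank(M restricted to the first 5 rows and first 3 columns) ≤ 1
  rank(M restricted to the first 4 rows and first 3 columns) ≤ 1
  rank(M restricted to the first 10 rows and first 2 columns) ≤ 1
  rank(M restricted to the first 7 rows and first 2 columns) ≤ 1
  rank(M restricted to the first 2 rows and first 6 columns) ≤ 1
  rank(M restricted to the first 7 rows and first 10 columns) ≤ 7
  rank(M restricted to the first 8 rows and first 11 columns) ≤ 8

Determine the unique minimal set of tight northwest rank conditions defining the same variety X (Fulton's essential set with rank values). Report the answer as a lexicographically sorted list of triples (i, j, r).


Propagating the 31 rank bounds to every northwest block:

  R[1]: 0, 0, 0, 0, 0, 0, 0, 0, 1, 1, 1
  R[2]: 1, 1, 1, 1, 1, 1, 1, 1, 2, 2, 2
  R[3]: 1, 1, 1, 1, 2, 2, 2, 2, 3, 3, 3
  R[4]: 1, 1, 1, 1, 2, 2, 2, 2, 3, 4, 4
  R[5]: 1, 1, 1, 1, 2, 2, 3, 3, 4, 5, 5
  R[6]: 1, 1, 2, 2, 3, 3, 4, 4, 5, 6, 6
  R[7]: 1, 1, 2, 2, 3, 3, 4, 5, 6, 7, 7
  R[8]: 1, 1, 2, 2, 3, 3, 4, 5, 6, 7, 8
  R[9]: 1, 1, 2, 2, 3, 4, 5, 6, 7, 8, 9
  R[10]: 1, 1, 2, 3, 4, 5, 6, 7, 8, 9, 10
  R[11]: 1, 2, 3, 4, 5, 6, 7, 8, 9, 10, 11

reading off 1-entries of Δ²R: w = (9, 1, 5, 10, 7, 3, 8, 11, 6, 4, 2).

D(w) has 31 cells with 7 SE-corners; essential set:

[(1, 8, 0), (4, 8, 2), (5, 4, 1), (5, 6, 2), (8, 6, 3), (9, 4, 2), (10, 2, 1)]


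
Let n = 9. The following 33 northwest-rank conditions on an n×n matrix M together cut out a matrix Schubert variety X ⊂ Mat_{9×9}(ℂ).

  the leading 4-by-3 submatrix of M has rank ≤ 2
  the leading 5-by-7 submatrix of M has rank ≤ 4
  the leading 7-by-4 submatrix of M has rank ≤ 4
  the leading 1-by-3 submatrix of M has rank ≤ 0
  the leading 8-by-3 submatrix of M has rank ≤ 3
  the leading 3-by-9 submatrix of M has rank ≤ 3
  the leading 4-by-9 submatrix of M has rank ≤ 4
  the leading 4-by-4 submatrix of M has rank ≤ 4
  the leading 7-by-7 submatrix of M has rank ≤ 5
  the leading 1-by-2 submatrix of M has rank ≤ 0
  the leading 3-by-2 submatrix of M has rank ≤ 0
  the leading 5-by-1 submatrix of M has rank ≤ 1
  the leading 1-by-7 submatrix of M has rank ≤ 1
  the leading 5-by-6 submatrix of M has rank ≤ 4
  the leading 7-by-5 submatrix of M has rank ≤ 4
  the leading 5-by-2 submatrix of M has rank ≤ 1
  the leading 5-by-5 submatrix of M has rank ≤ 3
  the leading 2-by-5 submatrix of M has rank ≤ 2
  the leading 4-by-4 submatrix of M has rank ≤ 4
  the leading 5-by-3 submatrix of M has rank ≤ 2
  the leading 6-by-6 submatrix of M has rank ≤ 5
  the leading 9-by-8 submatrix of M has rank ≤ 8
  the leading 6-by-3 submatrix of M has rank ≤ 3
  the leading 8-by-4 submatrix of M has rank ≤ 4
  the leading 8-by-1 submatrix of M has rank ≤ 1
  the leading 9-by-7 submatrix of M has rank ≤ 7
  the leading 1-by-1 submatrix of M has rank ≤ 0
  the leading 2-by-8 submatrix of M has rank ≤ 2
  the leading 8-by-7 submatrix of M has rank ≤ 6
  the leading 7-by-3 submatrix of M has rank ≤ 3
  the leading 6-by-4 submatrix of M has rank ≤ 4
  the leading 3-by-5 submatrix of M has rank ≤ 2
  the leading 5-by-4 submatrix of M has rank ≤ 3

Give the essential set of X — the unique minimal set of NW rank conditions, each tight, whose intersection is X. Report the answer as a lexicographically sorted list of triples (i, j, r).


The tightest implied rank at each (i,j), from the 33 conditions:

  R[1]: 0  0  0  1  1  1  1  1  1
  R[2]: 0  0  1  2  2  2  2  2  2
  R[3]: 0  0  1  2  2  3  3  3  3
  R[4]: 1  1  2  3  3  4  4  4  4
  R[5]: 1  1  2  3  3  4  4  5  5
  R[6]: 1  2  3  4  4  5  5  6  6
  R[7]: 1  2  3  4  4  5  5  6  7
  R[8]: 1  2  3  4  5  6  6  7  8
  R[9]: 1  2  3  4  5  6  7  8  9

the unique w with this rank table is (4, 3, 6, 1, 8, 2, 9, 5, 7).

ℓ(w)=13; the 8 essential cells (i,j,r):

[(1, 3, 0), (3, 2, 0), (3, 5, 2), (5, 2, 1), (5, 5, 3), (5, 7, 4), (7, 5, 4), (7, 7, 5)]


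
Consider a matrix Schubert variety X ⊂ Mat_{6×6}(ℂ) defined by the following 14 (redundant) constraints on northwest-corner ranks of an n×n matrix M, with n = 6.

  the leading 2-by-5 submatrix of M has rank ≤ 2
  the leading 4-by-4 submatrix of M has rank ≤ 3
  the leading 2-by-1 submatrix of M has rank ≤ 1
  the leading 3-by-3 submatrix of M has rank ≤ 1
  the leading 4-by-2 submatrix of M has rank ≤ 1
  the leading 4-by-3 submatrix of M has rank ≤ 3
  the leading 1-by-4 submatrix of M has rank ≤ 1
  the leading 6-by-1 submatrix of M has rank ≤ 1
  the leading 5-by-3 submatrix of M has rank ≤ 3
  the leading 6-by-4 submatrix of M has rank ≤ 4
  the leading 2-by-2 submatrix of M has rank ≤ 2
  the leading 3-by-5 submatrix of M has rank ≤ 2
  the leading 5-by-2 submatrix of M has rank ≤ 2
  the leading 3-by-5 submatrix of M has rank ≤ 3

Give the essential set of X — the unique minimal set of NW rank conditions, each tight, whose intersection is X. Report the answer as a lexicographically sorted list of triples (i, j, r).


The tightest implied rank at each (i,j), from the 14 conditions:

  1 1 1 1 1 1
  1 1 1 2 2 2
  1 1 1 2 2 3
  1 1 2 3 3 4
  1 2 3 4 4 5
  1 2 3 4 5 6

the unique w with this rank table is (1, 4, 6, 3, 2, 5).

Fulton essential set (3 of the 6 Rothe cells):

[(3, 3, 1), (3, 5, 2), (4, 2, 1)]


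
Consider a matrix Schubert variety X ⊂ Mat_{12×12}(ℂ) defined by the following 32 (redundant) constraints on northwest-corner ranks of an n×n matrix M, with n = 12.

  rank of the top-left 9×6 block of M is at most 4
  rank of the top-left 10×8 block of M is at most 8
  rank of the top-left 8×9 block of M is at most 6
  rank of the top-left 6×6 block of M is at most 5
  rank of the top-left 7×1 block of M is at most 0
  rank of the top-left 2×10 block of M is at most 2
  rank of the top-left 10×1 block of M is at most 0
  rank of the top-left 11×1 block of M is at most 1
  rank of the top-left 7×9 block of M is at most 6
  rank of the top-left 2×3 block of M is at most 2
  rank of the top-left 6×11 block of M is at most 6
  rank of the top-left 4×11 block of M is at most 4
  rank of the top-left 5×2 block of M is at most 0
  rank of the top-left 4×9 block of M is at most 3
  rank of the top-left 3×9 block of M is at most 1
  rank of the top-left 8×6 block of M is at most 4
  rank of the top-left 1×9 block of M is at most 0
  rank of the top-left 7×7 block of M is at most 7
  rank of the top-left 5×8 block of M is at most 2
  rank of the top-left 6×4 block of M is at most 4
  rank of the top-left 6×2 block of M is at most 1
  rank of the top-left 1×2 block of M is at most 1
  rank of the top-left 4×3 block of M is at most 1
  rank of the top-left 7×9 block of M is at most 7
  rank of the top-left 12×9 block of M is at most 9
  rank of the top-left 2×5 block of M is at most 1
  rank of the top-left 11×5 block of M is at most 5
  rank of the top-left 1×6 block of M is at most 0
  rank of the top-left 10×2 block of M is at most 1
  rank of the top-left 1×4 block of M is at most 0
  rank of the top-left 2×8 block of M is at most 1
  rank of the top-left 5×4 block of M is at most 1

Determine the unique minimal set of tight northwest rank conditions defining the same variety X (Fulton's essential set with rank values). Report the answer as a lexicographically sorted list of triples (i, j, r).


Rank table r_w(12×12) implied by the 32 constraints:

  i=1: 0, 0, 0, 0, 0, 0, 0, 0, 0, 1, 1, 1
  i=2: 0, 0, 1, 1, 1, 1, 1, 1, 1, 2, 2, 2
  i=3: 0, 0, 1, 1, 1, 1, 1, 1, 1, 2, 3, 3
  i=4: 0, 0, 1, 1, 2, 2, 2, 2, 2, 3, 4, 4
  i=5: 0, 0, 1, 1, 2, 2, 2, 2, 3, 4, 5, 5
  i=6: 0, 1, 2, 2, 3, 3, 3, 3, 4, 5, 6, 6
  i=7: 0, 1, 2, 3, 4, 4, 4, 4, 5, 6, 7, 7
  i=8: 0, 1, 2, 3, 4, 4, 5, 5, 6, 7, 8, 8
  i=9: 0, 1, 2, 3, 4, 4, 5, 6, 7, 8, 9, 9
  i=10: 0, 1, 2, 3, 4, 5, 6, 7, 8, 9, 10, 10
  i=11: 1, 2, 3, 4, 5, 6, 7, 8, 9, 10, 11, 11
  i=12: 1, 2, 3, 4, 5, 6, 7, 8, 9, 10, 11, 12

so w = (10, 3, 11, 5, 9, 2, 4, 7, 8, 6, 1, 12).

|D(w)|=35, |Ess(w)|=7:

[(1, 9, 0), (3, 9, 1), (5, 2, 0), (5, 4, 1), (5, 8, 2), (9, 6, 4), (10, 1, 0)]


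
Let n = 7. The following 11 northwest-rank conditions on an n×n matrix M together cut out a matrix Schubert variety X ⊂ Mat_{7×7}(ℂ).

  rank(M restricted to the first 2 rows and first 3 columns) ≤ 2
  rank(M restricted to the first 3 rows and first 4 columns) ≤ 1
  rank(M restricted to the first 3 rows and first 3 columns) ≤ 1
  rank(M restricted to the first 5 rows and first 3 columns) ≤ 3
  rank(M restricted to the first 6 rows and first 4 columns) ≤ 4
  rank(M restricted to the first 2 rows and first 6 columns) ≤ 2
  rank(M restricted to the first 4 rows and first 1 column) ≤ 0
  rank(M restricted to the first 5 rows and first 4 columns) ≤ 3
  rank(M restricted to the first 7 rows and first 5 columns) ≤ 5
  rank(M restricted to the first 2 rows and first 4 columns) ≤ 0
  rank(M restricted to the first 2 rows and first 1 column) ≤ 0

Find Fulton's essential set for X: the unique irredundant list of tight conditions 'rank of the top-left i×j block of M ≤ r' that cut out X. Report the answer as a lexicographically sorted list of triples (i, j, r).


Rank table r_w(7×7) implied by the 11 constraints:

  R[1]: 0 0 0 0 1 1 1
  R[2]: 0 0 0 0 1 2 2
  R[3]: 0 1 1 1 2 3 3
  R[4]: 0 1 2 2 3 4 4
  R[5]: 1 2 3 3 4 5 5
  R[6]: 1 2 3 4 5 6 6
  R[7]: 1 2 3 4 5 6 7

hence w(1..7) = (5, 6, 2, 3, 1, 4, 7).

|D(w)|=10, |Ess(w)|=2:

[(2, 4, 0), (4, 1, 0)]


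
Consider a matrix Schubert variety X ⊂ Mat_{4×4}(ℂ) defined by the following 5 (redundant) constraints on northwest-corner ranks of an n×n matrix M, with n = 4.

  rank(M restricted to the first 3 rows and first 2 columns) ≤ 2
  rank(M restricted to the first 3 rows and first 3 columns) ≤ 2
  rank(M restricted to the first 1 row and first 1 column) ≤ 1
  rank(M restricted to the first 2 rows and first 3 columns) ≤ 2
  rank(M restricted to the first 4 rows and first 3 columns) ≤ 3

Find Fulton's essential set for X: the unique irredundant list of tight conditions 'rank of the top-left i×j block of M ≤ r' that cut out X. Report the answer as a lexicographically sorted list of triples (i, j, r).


Rank table r_w(4×4) implied by the 5 constraints:

  i=1: 1  1  1  1
  i=2: 1  2  2  2
  i=3: 1  2  2  3
  i=4: 1  2  3  4

reading off 1-entries of Δ²R: w = (1, 2, 4, 3).

Rothe diagram D(w) (1 cell), 1 SE-corner (essential condition):

[(3, 3, 2)]


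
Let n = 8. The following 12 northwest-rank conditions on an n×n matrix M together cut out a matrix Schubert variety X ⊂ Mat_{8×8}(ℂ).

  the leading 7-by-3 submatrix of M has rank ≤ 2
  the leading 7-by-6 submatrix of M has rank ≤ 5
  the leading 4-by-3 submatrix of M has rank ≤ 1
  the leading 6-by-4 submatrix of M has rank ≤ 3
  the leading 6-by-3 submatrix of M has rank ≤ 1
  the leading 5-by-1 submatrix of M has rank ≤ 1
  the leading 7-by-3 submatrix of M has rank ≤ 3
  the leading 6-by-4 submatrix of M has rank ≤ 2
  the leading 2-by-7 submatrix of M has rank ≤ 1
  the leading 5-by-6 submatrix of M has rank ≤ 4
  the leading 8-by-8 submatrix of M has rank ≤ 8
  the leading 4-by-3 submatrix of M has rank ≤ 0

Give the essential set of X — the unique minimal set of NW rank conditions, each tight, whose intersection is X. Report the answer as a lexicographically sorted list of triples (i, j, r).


Propagating the 12 rank bounds to every northwest block:

  R[1]: 0 | 0 | 0 | 1 | 1 | 1 | 1 | 1
  R[2]: 0 | 0 | 0 | 1 | 1 | 1 | 1 | 2
  R[3]: 0 | 0 | 0 | 1 | 2 | 2 | 2 | 3
  R[4]: 0 | 0 | 0 | 1 | 2 | 3 | 3 | 4
  R[5]: 1 | 1 | 1 | 2 | 3 | 4 | 4 | 5
  R[6]: 1 | 1 | 1 | 2 | 3 | 4 | 5 | 6
  R[7]: 1 | 2 | 2 | 3 | 4 | 5 | 6 | 7
  R[8]: 1 | 2 | 3 | 4 | 5 | 6 | 7 | 8

second differences of R give the permutation w = (4, 8, 5, 6, 1, 7, 2, 3).

Fulton essential set (3 of the 17 Rothe cells):

[(2, 7, 1), (4, 3, 0), (6, 3, 1)]


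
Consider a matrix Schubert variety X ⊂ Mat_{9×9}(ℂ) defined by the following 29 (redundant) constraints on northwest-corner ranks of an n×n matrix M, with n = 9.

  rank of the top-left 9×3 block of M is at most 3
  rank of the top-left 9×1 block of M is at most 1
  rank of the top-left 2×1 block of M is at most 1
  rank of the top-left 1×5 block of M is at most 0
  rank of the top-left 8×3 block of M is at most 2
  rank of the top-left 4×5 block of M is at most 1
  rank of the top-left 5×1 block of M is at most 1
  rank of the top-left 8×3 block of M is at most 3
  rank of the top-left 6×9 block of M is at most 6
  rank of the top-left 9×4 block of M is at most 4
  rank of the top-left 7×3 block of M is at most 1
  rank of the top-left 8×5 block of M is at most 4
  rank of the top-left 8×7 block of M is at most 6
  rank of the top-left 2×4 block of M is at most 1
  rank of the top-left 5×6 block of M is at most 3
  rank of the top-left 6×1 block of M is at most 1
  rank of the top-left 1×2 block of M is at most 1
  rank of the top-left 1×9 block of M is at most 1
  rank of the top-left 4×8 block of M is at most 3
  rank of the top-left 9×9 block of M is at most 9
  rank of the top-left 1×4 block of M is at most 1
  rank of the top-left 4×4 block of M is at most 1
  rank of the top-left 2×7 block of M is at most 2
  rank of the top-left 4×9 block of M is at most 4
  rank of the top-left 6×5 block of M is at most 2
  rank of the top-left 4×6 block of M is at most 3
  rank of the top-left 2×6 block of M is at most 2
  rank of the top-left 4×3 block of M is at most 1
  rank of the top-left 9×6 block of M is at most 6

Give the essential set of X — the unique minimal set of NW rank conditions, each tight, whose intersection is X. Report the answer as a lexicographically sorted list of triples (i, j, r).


The tightest implied rank at each (i,j), from the 29 conditions:

  i=1: 0 | 0 | 0 | 0 | 0 | 1 | 1 | 1 | 1
  i=2: 1 | 1 | 1 | 1 | 1 | 2 | 2 | 2 | 2
  i=3: 1 | 1 | 1 | 1 | 1 | 2 | 3 | 3 | 3
  i=4: 1 | 1 | 1 | 1 | 1 | 2 | 3 | 3 | 4
  i=5: 1 | 1 | 1 | 2 | 2 | 3 | 4 | 4 | 5
  i=6: 1 | 1 | 1 | 2 | 2 | 3 | 4 | 5 | 6
  i=7: 1 | 1 | 1 | 2 | 3 | 4 | 5 | 6 | 7
  i=8: 1 | 2 | 2 | 3 | 4 | 5 | 6 | 7 | 8
  i=9: 1 | 2 | 3 | 4 | 5 | 6 | 7 | 8 | 9

hence w(1..9) = (6, 1, 7, 9, 4, 8, 5, 2, 3).

Fulton essential set (5 of the 21 Rothe cells):

[(1, 5, 0), (4, 5, 1), (4, 8, 3), (6, 5, 2), (7, 3, 1)]


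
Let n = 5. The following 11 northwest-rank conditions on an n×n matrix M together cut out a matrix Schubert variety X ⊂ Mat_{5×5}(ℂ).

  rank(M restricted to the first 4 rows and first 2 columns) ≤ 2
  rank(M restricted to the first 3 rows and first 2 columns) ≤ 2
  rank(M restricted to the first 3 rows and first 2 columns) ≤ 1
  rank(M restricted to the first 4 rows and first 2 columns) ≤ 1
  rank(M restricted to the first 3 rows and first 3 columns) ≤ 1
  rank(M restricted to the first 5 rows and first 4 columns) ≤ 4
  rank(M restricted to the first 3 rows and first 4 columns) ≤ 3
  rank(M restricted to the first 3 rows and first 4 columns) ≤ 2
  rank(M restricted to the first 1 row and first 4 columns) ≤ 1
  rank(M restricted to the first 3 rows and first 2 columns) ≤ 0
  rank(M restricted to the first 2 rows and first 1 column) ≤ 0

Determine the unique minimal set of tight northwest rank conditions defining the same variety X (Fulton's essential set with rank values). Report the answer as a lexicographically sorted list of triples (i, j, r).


Recovering R(i,j) via the rank-extension bound from the 11 conditions:

  i=1: 0  0  1  1  1
  i=2: 0  0  1  2  2
  i=3: 0  0  1  2  3
  i=4: 1  1  2  3  4
  i=5: 1  2  3  4  5

reading off 1-entries of Δ²R: w = (3, 4, 5, 1, 2).

Fulton essential set (1 of the 6 Rothe cells):

[(3, 2, 0)]


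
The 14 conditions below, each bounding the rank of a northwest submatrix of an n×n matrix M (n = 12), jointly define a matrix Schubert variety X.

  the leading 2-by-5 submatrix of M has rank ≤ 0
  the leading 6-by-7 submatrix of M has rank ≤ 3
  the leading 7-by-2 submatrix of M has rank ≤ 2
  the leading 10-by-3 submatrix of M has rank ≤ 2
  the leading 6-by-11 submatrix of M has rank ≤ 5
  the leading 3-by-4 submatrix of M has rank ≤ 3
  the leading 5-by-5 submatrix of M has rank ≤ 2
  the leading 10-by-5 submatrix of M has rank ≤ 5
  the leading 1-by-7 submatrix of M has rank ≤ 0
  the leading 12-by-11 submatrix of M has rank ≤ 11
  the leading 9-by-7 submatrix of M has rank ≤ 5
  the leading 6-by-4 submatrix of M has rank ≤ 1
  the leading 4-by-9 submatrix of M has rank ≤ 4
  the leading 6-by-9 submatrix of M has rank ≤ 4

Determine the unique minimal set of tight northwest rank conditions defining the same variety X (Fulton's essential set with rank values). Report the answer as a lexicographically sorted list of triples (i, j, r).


Rank table r_w(12×12) implied by the 14 constraints:

  0 | 0 | 0 | 0 | 0 | 0 | 0 | 1 | 1 | 1 | 1 | 1
  0 | 0 | 0 | 0 | 0 | 1 | 1 | 2 | 2 | 2 | 2 | 2
  1 | 1 | 1 | 1 | 1 | 2 | 2 | 3 | 3 | 3 | 3 | 3
  1 | 1 | 1 | 1 | 2 | 3 | 3 | 4 | 4 | 4 | 4 | 4
  1 | 1 | 1 | 1 | 2 | 3 | 3 | 4 | 4 | 5 | 5 | 5
  1 | 1 | 1 | 1 | 2 | 3 | 3 | 4 | 4 | 5 | 5 | 6
  1 | 2 | 2 | 2 | 3 | 4 | 4 | 5 | 5 | 6 | 6 | 7
  1 | 2 | 2 | 3 | 4 | 5 | 5 | 6 | 6 | 7 | 7 | 8
  1 | 2 | 2 | 3 | 4 | 5 | 5 | 6 | 7 | 8 | 8 | 9
  1 | 2 | 2 | 3 | 4 | 5 | 6 | 7 | 8 | 9 | 9 | 10
  1 | 2 | 3 | 4 | 5 | 6 | 7 | 8 | 9 | 10 | 10 | 11
  1 | 2 | 3 | 4 | 5 | 6 | 7 | 8 | 9 | 10 | 11 | 12

second differences of R give the permutation w = (8, 6, 1, 5, 10, 12, 2, 4, 9, 7, 3, 11).

8 SE-corners of the 30-cell Rothe diagram give Ess(w):

[(1, 7, 0), (2, 5, 0), (6, 4, 1), (6, 7, 3), (6, 9, 4), (6, 11, 5), (9, 7, 5), (10, 3, 2)]


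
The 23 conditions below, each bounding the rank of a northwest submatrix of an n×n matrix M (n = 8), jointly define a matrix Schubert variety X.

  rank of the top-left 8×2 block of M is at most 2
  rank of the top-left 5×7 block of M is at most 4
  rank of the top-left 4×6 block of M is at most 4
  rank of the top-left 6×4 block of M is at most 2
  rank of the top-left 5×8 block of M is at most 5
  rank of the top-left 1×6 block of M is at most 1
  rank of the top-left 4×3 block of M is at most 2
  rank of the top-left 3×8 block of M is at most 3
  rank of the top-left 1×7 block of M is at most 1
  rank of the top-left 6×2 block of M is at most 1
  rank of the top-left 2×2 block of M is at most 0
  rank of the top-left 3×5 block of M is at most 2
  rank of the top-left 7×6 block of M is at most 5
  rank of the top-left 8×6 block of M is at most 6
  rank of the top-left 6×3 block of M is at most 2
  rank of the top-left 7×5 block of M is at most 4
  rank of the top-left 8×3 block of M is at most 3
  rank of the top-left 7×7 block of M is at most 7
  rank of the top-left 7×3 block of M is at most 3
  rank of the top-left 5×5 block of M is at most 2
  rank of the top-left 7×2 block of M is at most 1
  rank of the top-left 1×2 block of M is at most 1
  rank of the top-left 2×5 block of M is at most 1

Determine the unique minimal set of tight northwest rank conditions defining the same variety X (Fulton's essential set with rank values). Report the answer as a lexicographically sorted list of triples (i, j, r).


Computing R[i][j] = min implied NW-rank bound (n=8, 23 conditions):

  0 0 1 1 1 1 1 1
  0 0 1 1 1 2 2 2
  1 1 2 2 2 3 3 3
  1 1 2 2 2 3 4 4
  1 1 2 2 2 3 4 5
  1 1 2 2 3 4 5 6
  1 1 2 3 4 5 6 7
  1 2 3 4 5 6 7 8

second differences of R give the permutation w = (3, 6, 1, 7, 8, 5, 4, 2).

D(w) has 15 cells with 5 SE-corners; essential set:

[(2, 2, 0), (2, 5, 1), (5, 5, 2), (6, 4, 2), (7, 2, 1)]


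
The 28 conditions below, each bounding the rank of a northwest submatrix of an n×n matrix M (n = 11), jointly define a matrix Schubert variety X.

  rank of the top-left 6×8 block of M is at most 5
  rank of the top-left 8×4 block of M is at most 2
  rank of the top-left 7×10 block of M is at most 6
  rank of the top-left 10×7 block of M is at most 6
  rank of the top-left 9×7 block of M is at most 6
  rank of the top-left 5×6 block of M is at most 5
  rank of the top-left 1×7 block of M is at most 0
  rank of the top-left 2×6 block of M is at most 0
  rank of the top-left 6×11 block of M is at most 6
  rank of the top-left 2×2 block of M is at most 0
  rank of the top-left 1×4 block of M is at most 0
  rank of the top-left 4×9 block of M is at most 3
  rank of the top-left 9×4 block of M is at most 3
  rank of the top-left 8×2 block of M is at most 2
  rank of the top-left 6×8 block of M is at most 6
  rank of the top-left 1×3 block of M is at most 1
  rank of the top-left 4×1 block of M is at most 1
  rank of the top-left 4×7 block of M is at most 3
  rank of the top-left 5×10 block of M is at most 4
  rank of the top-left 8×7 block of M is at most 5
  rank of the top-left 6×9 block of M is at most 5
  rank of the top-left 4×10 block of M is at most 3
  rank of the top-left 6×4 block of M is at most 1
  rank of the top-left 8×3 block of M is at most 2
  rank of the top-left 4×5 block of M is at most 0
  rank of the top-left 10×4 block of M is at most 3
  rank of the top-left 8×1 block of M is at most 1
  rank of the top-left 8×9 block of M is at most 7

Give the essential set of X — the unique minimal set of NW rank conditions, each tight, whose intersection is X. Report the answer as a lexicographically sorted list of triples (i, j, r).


Computing R[i][j] = min implied NW-rank bound (n=11, 28 conditions):

  row 1: 0 | 0 | 0 | 0 | 0 | 0 | 0 | 1 | 1 | 1 | 1
  row 2: 0 | 0 | 0 | 0 | 0 | 0 | 1 | 2 | 2 | 2 | 2
  row 3: 0 | 0 | 0 | 0 | 0 | 1 | 2 | 3 | 3 | 3 | 3
  row 4: 0 | 0 | 0 | 0 | 0 | 1 | 2 | 3 | 3 | 3 | 4
  row 5: 1 | 1 | 1 | 1 | 1 | 2 | 3 | 4 | 4 | 4 | 5
  row 6: 1 | 1 | 1 | 1 | 2 | 3 | 4 | 5 | 5 | 5 | 6
  row 7: 1 | 2 | 2 | 2 | 3 | 4 | 5 | 6 | 6 | 6 | 7
  row 8: 1 | 2 | 2 | 2 | 3 | 4 | 5 | 6 | 7 | 7 | 8
  row 9: 1 | 2 | 3 | 3 | 4 | 5 | 6 | 7 | 8 | 8 | 9
  row 10: 1 | 2 | 3 | 3 | 4 | 5 | 6 | 7 | 8 | 9 | 10
  row 11: 1 | 2 | 3 | 4 | 5 | 6 | 7 | 8 | 9 | 10 | 11

so w = (8, 7, 6, 11, 1, 5, 2, 9, 3, 10, 4).

Rothe diagram D(w) (31 cells), 7 SE-corners (essential conditions):

[(1, 7, 0), (2, 6, 0), (4, 5, 0), (4, 10, 3), (6, 4, 1), (8, 4, 2), (10, 4, 3)]


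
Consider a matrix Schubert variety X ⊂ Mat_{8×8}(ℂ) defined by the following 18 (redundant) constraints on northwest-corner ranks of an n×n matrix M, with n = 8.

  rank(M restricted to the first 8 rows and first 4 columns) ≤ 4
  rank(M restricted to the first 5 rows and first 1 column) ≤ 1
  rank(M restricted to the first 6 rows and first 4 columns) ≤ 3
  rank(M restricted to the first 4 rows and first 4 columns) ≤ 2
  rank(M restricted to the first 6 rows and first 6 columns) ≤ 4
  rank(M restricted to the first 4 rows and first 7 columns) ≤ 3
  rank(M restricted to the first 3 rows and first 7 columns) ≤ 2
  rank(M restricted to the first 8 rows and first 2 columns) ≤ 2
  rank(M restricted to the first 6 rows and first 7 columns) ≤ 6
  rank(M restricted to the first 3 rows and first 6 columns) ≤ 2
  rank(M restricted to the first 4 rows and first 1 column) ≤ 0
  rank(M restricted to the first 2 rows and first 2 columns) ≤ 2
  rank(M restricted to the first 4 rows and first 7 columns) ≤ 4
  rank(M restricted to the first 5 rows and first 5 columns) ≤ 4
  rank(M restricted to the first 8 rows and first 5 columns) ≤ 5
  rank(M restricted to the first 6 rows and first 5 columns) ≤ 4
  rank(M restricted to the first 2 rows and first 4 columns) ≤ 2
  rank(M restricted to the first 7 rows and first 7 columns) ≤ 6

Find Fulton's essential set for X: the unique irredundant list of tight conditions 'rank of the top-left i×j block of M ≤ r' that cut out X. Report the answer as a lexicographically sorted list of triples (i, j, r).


Propagating the 18 rank bounds to every northwest block:

  row 1: 0 1 1 1 1 1 1 1
  row 2: 0 1 2 2 2 2 2 2
  row 3: 0 1 2 2 2 2 2 3
  row 4: 0 1 2 2 3 3 3 4
  row 5: 1 2 3 3 4 4 4 5
  row 6: 1 2 3 3 4 4 5 6
  row 7: 1 2 3 4 5 5 6 7
  row 8: 1 2 3 4 5 6 7 8

so w = (2, 3, 8, 5, 1, 7, 4, 6).

ℓ(w)=11; the 5 essential cells (i,j,r):

[(3, 7, 2), (4, 1, 0), (4, 4, 2), (6, 4, 3), (6, 6, 4)]


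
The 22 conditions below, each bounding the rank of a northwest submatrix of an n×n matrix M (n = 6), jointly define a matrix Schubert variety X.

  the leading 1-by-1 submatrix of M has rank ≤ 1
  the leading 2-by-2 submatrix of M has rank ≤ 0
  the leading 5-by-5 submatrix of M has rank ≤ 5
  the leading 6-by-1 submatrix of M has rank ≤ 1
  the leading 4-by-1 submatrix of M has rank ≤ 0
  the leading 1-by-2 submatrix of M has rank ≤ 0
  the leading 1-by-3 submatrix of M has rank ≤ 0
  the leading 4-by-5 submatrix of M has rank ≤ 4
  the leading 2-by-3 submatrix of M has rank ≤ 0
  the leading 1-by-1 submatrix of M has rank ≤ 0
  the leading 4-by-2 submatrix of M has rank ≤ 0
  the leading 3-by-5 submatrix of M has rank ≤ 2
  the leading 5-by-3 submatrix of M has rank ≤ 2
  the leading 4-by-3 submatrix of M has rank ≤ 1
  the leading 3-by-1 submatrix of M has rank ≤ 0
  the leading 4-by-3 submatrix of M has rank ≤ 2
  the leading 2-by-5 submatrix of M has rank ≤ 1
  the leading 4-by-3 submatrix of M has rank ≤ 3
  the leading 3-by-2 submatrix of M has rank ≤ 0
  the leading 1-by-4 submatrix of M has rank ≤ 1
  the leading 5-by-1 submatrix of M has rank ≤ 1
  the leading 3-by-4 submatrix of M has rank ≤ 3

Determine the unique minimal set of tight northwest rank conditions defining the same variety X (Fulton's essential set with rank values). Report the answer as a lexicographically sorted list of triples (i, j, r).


Recovering R(i,j) via the rank-extension bound from the 22 conditions:

  0  0  0  1  1  1
  0  0  0  1  1  2
  0  0  1  2  2  3
  0  0  1  2  3  4
  1  1  2  3  4  5
  1  2  3  4  5  6

the unique w with this rank table is (4, 6, 3, 5, 1, 2).

|D(w)|=11, |Ess(w)|=3:

[(2, 3, 0), (2, 5, 1), (4, 2, 0)]


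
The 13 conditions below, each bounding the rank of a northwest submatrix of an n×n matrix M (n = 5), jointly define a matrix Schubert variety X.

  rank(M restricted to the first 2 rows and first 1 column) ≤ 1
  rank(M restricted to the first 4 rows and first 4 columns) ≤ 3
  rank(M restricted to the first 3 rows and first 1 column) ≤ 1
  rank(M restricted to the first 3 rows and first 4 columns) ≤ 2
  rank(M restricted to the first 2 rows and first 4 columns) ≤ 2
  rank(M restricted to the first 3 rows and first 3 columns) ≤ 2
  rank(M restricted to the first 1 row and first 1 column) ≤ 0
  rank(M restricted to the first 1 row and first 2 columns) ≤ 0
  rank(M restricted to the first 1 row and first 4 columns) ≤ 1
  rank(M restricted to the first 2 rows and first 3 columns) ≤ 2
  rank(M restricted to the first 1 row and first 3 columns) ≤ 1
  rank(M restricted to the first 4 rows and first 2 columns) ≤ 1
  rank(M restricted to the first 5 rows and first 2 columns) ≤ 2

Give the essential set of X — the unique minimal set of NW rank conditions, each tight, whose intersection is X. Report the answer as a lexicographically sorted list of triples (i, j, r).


Computing R[i][j] = min implied NW-rank bound (n=5, 13 conditions):

  0  0  1  1  1
  1  1  2  2  2
  1  1  2  2  3
  1  1  2  3  4
  1  2  3  4  5

the unique w with this rank table is (3, 1, 5, 4, 2).

ℓ(w)=5; the 3 essential cells (i,j,r):

[(1, 2, 0), (3, 4, 2), (4, 2, 1)]


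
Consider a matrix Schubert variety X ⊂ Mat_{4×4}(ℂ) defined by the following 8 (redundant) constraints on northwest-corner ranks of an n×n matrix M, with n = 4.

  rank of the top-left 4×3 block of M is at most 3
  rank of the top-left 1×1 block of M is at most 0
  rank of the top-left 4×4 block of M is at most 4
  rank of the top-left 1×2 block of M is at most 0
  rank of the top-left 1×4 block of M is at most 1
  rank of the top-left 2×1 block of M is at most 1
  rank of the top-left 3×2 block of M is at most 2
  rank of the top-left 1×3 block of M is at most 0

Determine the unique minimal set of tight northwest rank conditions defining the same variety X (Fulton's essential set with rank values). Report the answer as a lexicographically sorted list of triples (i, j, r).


Reconstructing r_w from the 8 given conditions:

  R[1]: 0  0  0  1
  R[2]: 1  1  1  2
  R[3]: 1  2  2  3
  R[4]: 1  2  3  4

the unique w with this rank table is (4, 1, 2, 3).

ℓ(w)=3; the 1 essential cell (i,j,r):

[(1, 3, 0)]


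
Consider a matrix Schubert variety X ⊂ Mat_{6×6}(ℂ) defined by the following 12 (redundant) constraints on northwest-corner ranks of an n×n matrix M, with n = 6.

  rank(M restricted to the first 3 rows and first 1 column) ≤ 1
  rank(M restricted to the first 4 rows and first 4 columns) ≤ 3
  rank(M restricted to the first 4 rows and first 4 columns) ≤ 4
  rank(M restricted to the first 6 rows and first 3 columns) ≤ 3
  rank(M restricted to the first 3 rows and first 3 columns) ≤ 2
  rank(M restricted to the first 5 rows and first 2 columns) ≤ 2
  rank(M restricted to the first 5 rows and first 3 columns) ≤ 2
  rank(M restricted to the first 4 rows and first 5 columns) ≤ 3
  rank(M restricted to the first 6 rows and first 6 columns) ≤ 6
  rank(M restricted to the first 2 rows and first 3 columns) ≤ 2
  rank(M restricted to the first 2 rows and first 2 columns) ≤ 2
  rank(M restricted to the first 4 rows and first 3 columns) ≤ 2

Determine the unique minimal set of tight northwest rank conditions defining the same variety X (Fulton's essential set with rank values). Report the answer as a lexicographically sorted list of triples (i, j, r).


The tightest implied rank at each (i,j), from the 12 conditions:

  R[1]: 1 1 1 1 1 1
  R[2]: 1 2 2 2 2 2
  R[3]: 1 2 2 3 3 3
  R[4]: 1 2 2 3 3 4
  R[5]: 1 2 2 3 4 5
  R[6]: 1 2 3 4 5 6

reading off 1-entries of Δ²R: w = (1, 2, 4, 6, 5, 3).

|D(w)|=4, |Ess(w)|=2:

[(4, 5, 3), (5, 3, 2)]


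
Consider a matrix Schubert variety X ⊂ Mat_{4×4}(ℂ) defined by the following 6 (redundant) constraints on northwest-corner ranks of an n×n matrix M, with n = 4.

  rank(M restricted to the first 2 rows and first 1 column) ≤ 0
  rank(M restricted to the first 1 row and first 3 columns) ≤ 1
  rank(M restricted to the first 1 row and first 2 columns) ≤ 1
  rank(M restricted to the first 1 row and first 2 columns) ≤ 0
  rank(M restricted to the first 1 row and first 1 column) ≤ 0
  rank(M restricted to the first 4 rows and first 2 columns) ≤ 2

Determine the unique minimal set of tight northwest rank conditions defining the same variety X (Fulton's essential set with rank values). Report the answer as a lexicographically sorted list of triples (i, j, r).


Recovering R(i,j) via the rank-extension bound from the 6 conditions:

  R[1]: 0, 0, 1, 1
  R[2]: 0, 1, 2, 2
  R[3]: 1, 2, 3, 3
  R[4]: 1, 2, 3, 4

so w = (3, 2, 1, 4).

Fulton essential set (2 of the 3 Rothe cells):

[(1, 2, 0), (2, 1, 0)]


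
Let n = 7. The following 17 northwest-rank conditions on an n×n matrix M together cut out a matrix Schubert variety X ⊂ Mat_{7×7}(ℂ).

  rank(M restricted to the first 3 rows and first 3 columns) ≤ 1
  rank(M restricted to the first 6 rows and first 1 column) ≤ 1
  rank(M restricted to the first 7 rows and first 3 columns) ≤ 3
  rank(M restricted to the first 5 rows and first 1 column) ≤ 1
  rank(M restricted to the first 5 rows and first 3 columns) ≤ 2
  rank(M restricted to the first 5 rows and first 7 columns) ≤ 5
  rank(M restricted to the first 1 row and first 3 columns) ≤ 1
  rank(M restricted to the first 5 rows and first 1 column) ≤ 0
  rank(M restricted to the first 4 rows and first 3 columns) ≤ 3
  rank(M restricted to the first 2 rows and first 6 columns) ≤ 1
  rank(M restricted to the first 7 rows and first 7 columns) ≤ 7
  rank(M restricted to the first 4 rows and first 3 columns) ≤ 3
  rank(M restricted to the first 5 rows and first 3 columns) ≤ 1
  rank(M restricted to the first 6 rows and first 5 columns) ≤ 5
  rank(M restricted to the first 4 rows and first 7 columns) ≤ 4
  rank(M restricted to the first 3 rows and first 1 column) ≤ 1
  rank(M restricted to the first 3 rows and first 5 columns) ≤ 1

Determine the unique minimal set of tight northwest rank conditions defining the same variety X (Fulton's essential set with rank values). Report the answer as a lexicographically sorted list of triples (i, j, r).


Propagating the 17 rank bounds to every northwest block:

  R[1]: 0, 1, 1, 1, 1, 1, 1
  R[2]: 0, 1, 1, 1, 1, 1, 2
  R[3]: 0, 1, 1, 1, 1, 2, 3
  R[4]: 0, 1, 1, 2, 2, 3, 4
  R[5]: 0, 1, 1, 2, 3, 4, 5
  R[6]: 1, 2, 2, 3, 4, 5, 6
  R[7]: 1, 2, 3, 4, 5, 6, 7

second differences of R give the permutation w = (2, 7, 6, 4, 5, 1, 3).

Rothe diagram D(w) (14 cells), 4 SE-corners (essential conditions):

[(2, 6, 1), (3, 5, 1), (5, 1, 0), (5, 3, 1)]


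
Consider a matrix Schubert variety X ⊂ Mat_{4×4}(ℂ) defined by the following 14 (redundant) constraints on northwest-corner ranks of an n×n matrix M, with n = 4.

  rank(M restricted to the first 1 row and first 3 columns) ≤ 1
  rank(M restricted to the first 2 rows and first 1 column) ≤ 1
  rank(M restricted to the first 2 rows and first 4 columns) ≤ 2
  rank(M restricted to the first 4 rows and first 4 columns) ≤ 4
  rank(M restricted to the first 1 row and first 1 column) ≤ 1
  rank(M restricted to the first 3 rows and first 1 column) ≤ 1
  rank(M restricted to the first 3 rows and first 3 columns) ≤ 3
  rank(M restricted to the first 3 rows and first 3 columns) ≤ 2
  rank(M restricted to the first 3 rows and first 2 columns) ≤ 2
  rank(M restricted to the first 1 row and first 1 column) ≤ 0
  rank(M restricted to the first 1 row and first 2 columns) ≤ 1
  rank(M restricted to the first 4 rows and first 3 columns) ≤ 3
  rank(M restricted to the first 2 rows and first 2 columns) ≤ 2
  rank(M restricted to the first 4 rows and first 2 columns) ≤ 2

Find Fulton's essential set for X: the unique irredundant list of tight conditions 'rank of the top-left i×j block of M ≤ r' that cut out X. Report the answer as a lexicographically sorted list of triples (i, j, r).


Propagating the 14 rank bounds to every northwest block:

  row 1: 0, 1, 1, 1
  row 2: 1, 2, 2, 2
  row 3: 1, 2, 2, 3
  row 4: 1, 2, 3, 4

the unique w with this rank table is (2, 1, 4, 3).

Rothe diagram D(w) (2 cells), 2 SE-corners (essential conditions):

[(1, 1, 0), (3, 3, 2)]


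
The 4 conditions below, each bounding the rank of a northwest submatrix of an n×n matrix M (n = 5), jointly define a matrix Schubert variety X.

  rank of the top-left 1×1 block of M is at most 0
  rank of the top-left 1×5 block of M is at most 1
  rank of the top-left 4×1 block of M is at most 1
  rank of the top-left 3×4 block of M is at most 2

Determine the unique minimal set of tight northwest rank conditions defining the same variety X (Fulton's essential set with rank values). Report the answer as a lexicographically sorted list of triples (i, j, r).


The tightest implied rank at each (i,j), from the 4 conditions:

  0 | 1 | 1 | 1 | 1
  1 | 2 | 2 | 2 | 2
  1 | 2 | 2 | 2 | 3
  1 | 2 | 3 | 3 | 4
  1 | 2 | 3 | 4 | 5

second differences of R give the permutation w = (2, 1, 5, 3, 4).

Rothe diagram D(w) (3 cells), 2 SE-corners (essential conditions):

[(1, 1, 0), (3, 4, 2)]


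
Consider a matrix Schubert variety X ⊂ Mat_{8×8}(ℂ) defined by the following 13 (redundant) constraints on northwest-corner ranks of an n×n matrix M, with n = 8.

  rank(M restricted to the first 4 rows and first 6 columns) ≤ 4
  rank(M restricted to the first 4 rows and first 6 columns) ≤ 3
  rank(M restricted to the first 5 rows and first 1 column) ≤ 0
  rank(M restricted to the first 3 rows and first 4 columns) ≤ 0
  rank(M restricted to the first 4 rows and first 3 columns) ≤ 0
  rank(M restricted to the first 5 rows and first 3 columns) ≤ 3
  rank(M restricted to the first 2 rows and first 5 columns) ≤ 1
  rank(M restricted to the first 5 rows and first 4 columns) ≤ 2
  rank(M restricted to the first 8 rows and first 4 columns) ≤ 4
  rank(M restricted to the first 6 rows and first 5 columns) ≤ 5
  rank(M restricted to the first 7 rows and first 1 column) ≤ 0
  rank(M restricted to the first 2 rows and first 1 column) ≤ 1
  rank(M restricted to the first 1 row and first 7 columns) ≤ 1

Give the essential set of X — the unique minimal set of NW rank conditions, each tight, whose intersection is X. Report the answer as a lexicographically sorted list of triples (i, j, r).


Computing R[i][j] = min implied NW-rank bound (n=8, 13 conditions):

  row 1: 0 | 0 | 0 | 0 | 1 | 1 | 1 | 1
  row 2: 0 | 0 | 0 | 0 | 1 | 2 | 2 | 2
  row 3: 0 | 0 | 0 | 0 | 1 | 2 | 3 | 3
  row 4: 0 | 0 | 0 | 1 | 2 | 3 | 4 | 4
  row 5: 0 | 1 | 1 | 2 | 3 | 4 | 5 | 5
  row 6: 0 | 1 | 2 | 3 | 4 | 5 | 6 | 6
  row 7: 0 | 1 | 2 | 3 | 4 | 5 | 6 | 7
  row 8: 1 | 2 | 3 | 4 | 5 | 6 | 7 | 8

so w = (5, 6, 7, 4, 2, 3, 8, 1).

3 SE-corners of the 18-cell Rothe diagram give Ess(w):

[(3, 4, 0), (4, 3, 0), (7, 1, 0)]
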